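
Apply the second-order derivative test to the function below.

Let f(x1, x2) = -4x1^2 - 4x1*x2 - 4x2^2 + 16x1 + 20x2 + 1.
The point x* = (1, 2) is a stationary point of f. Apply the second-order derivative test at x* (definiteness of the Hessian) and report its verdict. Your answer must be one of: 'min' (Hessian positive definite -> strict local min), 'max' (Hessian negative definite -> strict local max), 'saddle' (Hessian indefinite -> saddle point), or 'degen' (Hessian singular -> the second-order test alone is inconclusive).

Compute the Hessian H = grad^2 f:
  H = [[-8, -4], [-4, -8]]
Verify stationarity: grad f(x*) = H x* + g = (0, 0).
Eigenvalues of H: -12, -4.
Both eigenvalues < 0, so H is negative definite -> x* is a strict local max.

max


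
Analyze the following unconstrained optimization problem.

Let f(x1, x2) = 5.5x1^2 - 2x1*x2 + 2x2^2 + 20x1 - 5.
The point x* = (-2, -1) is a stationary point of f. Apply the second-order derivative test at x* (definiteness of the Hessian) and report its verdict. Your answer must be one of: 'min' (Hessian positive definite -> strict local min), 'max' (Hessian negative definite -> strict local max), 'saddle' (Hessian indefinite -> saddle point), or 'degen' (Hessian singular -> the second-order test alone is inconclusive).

Compute the Hessian H = grad^2 f:
  H = [[11, -2], [-2, 4]]
Verify stationarity: grad f(x*) = H x* + g = (0, 0).
Eigenvalues of H: 3.4689, 11.5311.
Both eigenvalues > 0, so H is positive definite -> x* is a strict local min.

min


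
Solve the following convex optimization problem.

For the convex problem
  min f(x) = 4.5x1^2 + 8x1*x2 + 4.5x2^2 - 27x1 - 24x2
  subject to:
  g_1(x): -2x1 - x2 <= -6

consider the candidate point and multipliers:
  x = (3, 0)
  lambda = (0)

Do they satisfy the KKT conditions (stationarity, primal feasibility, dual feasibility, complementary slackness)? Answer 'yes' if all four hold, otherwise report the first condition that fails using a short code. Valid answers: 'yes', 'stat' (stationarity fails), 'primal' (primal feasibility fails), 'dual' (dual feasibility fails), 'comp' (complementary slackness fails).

Gradient of f: grad f(x) = Q x + c = (0, 0)
Constraint values g_i(x) = a_i^T x - b_i:
  g_1((3, 0)) = 0
Stationarity residual: grad f(x) + sum_i lambda_i a_i = (0, 0)
  -> stationarity OK
Primal feasibility (all g_i <= 0): OK
Dual feasibility (all lambda_i >= 0): OK
Complementary slackness (lambda_i * g_i(x) = 0 for all i): OK

Verdict: yes, KKT holds.

yes


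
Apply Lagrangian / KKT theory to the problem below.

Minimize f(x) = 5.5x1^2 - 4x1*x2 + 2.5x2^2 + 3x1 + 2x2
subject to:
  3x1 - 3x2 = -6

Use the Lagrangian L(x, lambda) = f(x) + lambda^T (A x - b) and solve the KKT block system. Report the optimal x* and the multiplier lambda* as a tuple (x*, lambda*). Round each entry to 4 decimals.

Form the Lagrangian:
  L(x, lambda) = (1/2) x^T Q x + c^T x + lambda^T (A x - b)
Stationarity (grad_x L = 0): Q x + c + A^T lambda = 0.
Primal feasibility: A x = b.

This gives the KKT block system:
  [ Q   A^T ] [ x     ]   [-c ]
  [ A    0  ] [ lambda ] = [ b ]

Solving the linear system:
  x*      = (-0.875, 1.125)
  lambda* = (3.7083)
  f(x*)   = 10.9375

x* = (-0.875, 1.125), lambda* = (3.7083)


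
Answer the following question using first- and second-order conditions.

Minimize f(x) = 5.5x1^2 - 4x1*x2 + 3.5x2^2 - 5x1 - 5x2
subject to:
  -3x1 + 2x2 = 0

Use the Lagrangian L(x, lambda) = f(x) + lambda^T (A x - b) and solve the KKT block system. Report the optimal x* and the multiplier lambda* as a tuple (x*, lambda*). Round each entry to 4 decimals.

Form the Lagrangian:
  L(x, lambda) = (1/2) x^T Q x + c^T x + lambda^T (A x - b)
Stationarity (grad_x L = 0): Q x + c + A^T lambda = 0.
Primal feasibility: A x = b.

This gives the KKT block system:
  [ Q   A^T ] [ x     ]   [-c ]
  [ A    0  ] [ lambda ] = [ b ]

Solving the linear system:
  x*      = (0.8475, 1.2712)
  lambda* = (-0.2542)
  f(x*)   = -5.2966

x* = (0.8475, 1.2712), lambda* = (-0.2542)


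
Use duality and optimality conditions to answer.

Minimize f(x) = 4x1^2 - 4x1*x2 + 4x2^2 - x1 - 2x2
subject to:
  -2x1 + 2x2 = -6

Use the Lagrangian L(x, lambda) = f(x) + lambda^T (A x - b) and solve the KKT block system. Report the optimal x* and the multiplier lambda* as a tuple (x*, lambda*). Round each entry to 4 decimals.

Form the Lagrangian:
  L(x, lambda) = (1/2) x^T Q x + c^T x + lambda^T (A x - b)
Stationarity (grad_x L = 0): Q x + c + A^T lambda = 0.
Primal feasibility: A x = b.

This gives the KKT block system:
  [ Q   A^T ] [ x     ]   [-c ]
  [ A    0  ] [ lambda ] = [ b ]

Solving the linear system:
  x*      = (1.875, -1.125)
  lambda* = (9.25)
  f(x*)   = 27.9375

x* = (1.875, -1.125), lambda* = (9.25)


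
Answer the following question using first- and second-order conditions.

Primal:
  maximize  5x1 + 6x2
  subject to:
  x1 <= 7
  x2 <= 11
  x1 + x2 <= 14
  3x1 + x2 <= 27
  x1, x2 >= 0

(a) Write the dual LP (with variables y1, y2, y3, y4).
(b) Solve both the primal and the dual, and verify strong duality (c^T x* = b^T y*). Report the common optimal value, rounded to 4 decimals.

The standard primal-dual pair for 'max c^T x s.t. A x <= b, x >= 0' is:
  Dual:  min b^T y  s.t.  A^T y >= c,  y >= 0.

So the dual LP is:
  minimize  7y1 + 11y2 + 14y3 + 27y4
  subject to:
    y1 + y3 + 3y4 >= 5
    y2 + y3 + y4 >= 6
    y1, y2, y3, y4 >= 0

Solving the primal: x* = (3, 11).
  primal value c^T x* = 81.
Solving the dual: y* = (0, 1, 5, 0).
  dual value b^T y* = 81.
Strong duality: c^T x* = b^T y*. Confirmed.

81


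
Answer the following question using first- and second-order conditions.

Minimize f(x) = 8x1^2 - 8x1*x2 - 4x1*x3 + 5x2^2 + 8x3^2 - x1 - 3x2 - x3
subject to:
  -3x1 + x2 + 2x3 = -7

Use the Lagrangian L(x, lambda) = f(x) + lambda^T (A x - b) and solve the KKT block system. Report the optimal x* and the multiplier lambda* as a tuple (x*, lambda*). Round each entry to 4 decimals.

Form the Lagrangian:
  L(x, lambda) = (1/2) x^T Q x + c^T x + lambda^T (A x - b)
Stationarity (grad_x L = 0): Q x + c + A^T lambda = 0.
Primal feasibility: A x = b.

This gives the KKT block system:
  [ Q   A^T ] [ x     ]   [-c ]
  [ A    0  ] [ lambda ] = [ b ]

Solving the linear system:
  x*      = (2.3559, 1.2076, -0.5699)
  lambda* = (9.7712)
  f(x*)   = 31.4947

x* = (2.3559, 1.2076, -0.5699), lambda* = (9.7712)


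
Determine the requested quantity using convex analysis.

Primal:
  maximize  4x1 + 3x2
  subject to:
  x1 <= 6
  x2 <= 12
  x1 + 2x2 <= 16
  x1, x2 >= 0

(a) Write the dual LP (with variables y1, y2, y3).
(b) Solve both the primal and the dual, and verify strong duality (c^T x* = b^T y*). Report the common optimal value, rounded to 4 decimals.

The standard primal-dual pair for 'max c^T x s.t. A x <= b, x >= 0' is:
  Dual:  min b^T y  s.t.  A^T y >= c,  y >= 0.

So the dual LP is:
  minimize  6y1 + 12y2 + 16y3
  subject to:
    y1 + y3 >= 4
    y2 + 2y3 >= 3
    y1, y2, y3 >= 0

Solving the primal: x* = (6, 5).
  primal value c^T x* = 39.
Solving the dual: y* = (2.5, 0, 1.5).
  dual value b^T y* = 39.
Strong duality: c^T x* = b^T y*. Confirmed.

39


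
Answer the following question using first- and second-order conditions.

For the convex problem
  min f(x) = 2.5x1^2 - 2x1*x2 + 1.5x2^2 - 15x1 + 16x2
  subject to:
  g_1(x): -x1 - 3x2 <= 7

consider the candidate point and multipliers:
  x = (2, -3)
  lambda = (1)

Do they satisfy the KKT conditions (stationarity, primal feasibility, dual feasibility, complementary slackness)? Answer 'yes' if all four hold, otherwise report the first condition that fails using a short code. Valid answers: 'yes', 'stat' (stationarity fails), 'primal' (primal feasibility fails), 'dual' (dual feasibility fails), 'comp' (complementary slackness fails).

Gradient of f: grad f(x) = Q x + c = (1, 3)
Constraint values g_i(x) = a_i^T x - b_i:
  g_1((2, -3)) = 0
Stationarity residual: grad f(x) + sum_i lambda_i a_i = (0, 0)
  -> stationarity OK
Primal feasibility (all g_i <= 0): OK
Dual feasibility (all lambda_i >= 0): OK
Complementary slackness (lambda_i * g_i(x) = 0 for all i): OK

Verdict: yes, KKT holds.

yes


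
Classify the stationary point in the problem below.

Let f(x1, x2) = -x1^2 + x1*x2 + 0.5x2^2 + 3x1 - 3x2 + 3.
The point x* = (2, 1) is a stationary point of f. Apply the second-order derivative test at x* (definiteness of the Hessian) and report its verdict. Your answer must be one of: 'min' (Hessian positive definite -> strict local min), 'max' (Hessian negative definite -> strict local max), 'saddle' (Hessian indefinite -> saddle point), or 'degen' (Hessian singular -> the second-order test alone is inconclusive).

Compute the Hessian H = grad^2 f:
  H = [[-2, 1], [1, 1]]
Verify stationarity: grad f(x*) = H x* + g = (0, 0).
Eigenvalues of H: -2.3028, 1.3028.
Eigenvalues have mixed signs, so H is indefinite -> x* is a saddle point.

saddle


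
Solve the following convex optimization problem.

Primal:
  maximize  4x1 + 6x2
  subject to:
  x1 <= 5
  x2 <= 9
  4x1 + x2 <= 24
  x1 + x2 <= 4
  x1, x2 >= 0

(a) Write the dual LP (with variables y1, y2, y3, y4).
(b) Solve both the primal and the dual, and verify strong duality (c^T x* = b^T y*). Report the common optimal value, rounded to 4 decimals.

The standard primal-dual pair for 'max c^T x s.t. A x <= b, x >= 0' is:
  Dual:  min b^T y  s.t.  A^T y >= c,  y >= 0.

So the dual LP is:
  minimize  5y1 + 9y2 + 24y3 + 4y4
  subject to:
    y1 + 4y3 + y4 >= 4
    y2 + y3 + y4 >= 6
    y1, y2, y3, y4 >= 0

Solving the primal: x* = (0, 4).
  primal value c^T x* = 24.
Solving the dual: y* = (0, 0, 0, 6).
  dual value b^T y* = 24.
Strong duality: c^T x* = b^T y*. Confirmed.

24


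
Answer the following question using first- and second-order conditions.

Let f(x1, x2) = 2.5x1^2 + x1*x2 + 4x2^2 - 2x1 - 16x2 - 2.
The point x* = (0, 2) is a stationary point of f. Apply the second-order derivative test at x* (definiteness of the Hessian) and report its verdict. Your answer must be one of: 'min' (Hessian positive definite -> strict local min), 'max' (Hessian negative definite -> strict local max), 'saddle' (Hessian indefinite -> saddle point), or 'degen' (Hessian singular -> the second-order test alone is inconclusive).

Compute the Hessian H = grad^2 f:
  H = [[5, 1], [1, 8]]
Verify stationarity: grad f(x*) = H x* + g = (0, 0).
Eigenvalues of H: 4.6972, 8.3028.
Both eigenvalues > 0, so H is positive definite -> x* is a strict local min.

min


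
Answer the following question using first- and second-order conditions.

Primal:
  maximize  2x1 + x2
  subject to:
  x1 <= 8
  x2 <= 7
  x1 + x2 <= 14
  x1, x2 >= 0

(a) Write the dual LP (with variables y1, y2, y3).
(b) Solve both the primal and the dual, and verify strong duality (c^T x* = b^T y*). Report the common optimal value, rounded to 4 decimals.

The standard primal-dual pair for 'max c^T x s.t. A x <= b, x >= 0' is:
  Dual:  min b^T y  s.t.  A^T y >= c,  y >= 0.

So the dual LP is:
  minimize  8y1 + 7y2 + 14y3
  subject to:
    y1 + y3 >= 2
    y2 + y3 >= 1
    y1, y2, y3 >= 0

Solving the primal: x* = (8, 6).
  primal value c^T x* = 22.
Solving the dual: y* = (1, 0, 1).
  dual value b^T y* = 22.
Strong duality: c^T x* = b^T y*. Confirmed.

22


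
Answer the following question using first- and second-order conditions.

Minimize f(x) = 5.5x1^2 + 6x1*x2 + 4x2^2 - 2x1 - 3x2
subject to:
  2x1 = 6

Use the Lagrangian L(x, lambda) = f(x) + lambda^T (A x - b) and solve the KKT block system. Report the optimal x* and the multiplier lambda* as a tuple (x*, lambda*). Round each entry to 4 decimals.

Form the Lagrangian:
  L(x, lambda) = (1/2) x^T Q x + c^T x + lambda^T (A x - b)
Stationarity (grad_x L = 0): Q x + c + A^T lambda = 0.
Primal feasibility: A x = b.

This gives the KKT block system:
  [ Q   A^T ] [ x     ]   [-c ]
  [ A    0  ] [ lambda ] = [ b ]

Solving the linear system:
  x*      = (3, -1.875)
  lambda* = (-9.875)
  f(x*)   = 29.4375

x* = (3, -1.875), lambda* = (-9.875)


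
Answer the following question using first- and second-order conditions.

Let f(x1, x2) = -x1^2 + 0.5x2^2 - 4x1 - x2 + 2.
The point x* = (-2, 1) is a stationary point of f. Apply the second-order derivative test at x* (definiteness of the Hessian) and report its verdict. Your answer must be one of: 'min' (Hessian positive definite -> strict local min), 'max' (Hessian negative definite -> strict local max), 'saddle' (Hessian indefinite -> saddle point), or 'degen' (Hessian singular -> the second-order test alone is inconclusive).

Compute the Hessian H = grad^2 f:
  H = [[-2, 0], [0, 1]]
Verify stationarity: grad f(x*) = H x* + g = (0, 0).
Eigenvalues of H: -2, 1.
Eigenvalues have mixed signs, so H is indefinite -> x* is a saddle point.

saddle


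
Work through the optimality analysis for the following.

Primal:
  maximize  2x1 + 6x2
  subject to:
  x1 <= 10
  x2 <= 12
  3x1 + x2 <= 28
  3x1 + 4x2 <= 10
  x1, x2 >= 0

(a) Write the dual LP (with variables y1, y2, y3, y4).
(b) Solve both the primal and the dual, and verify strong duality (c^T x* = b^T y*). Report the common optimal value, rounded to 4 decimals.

The standard primal-dual pair for 'max c^T x s.t. A x <= b, x >= 0' is:
  Dual:  min b^T y  s.t.  A^T y >= c,  y >= 0.

So the dual LP is:
  minimize  10y1 + 12y2 + 28y3 + 10y4
  subject to:
    y1 + 3y3 + 3y4 >= 2
    y2 + y3 + 4y4 >= 6
    y1, y2, y3, y4 >= 0

Solving the primal: x* = (0, 2.5).
  primal value c^T x* = 15.
Solving the dual: y* = (0, 0, 0, 1.5).
  dual value b^T y* = 15.
Strong duality: c^T x* = b^T y*. Confirmed.

15


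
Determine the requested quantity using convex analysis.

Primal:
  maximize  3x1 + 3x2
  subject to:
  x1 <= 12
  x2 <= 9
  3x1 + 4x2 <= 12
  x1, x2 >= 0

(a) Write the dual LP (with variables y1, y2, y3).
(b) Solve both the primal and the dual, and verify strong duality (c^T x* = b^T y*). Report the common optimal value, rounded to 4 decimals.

The standard primal-dual pair for 'max c^T x s.t. A x <= b, x >= 0' is:
  Dual:  min b^T y  s.t.  A^T y >= c,  y >= 0.

So the dual LP is:
  minimize  12y1 + 9y2 + 12y3
  subject to:
    y1 + 3y3 >= 3
    y2 + 4y3 >= 3
    y1, y2, y3 >= 0

Solving the primal: x* = (4, 0).
  primal value c^T x* = 12.
Solving the dual: y* = (0, 0, 1).
  dual value b^T y* = 12.
Strong duality: c^T x* = b^T y*. Confirmed.

12


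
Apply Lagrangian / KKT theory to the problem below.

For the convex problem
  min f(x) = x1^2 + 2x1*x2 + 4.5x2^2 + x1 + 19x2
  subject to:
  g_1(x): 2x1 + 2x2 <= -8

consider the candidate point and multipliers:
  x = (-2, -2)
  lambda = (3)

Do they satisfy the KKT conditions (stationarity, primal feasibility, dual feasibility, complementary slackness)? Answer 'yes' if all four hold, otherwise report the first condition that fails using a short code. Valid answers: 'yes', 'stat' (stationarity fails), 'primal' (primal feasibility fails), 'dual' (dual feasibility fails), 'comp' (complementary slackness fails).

Gradient of f: grad f(x) = Q x + c = (-7, -3)
Constraint values g_i(x) = a_i^T x - b_i:
  g_1((-2, -2)) = 0
Stationarity residual: grad f(x) + sum_i lambda_i a_i = (-1, 3)
  -> stationarity FAILS
Primal feasibility (all g_i <= 0): OK
Dual feasibility (all lambda_i >= 0): OK
Complementary slackness (lambda_i * g_i(x) = 0 for all i): OK

Verdict: the first failing condition is stationarity -> stat.

stat


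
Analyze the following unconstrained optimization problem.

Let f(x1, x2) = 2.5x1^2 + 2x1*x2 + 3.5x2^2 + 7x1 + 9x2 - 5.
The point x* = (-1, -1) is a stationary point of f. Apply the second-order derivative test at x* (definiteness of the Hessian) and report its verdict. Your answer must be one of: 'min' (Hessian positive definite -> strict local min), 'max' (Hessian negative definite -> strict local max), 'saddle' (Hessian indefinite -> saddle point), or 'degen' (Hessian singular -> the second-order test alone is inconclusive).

Compute the Hessian H = grad^2 f:
  H = [[5, 2], [2, 7]]
Verify stationarity: grad f(x*) = H x* + g = (0, 0).
Eigenvalues of H: 3.7639, 8.2361.
Both eigenvalues > 0, so H is positive definite -> x* is a strict local min.

min


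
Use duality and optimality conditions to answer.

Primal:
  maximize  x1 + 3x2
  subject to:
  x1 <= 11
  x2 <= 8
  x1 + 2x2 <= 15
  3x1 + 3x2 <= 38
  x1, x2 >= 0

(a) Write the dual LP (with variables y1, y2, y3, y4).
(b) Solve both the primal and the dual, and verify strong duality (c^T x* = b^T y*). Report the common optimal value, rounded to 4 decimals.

The standard primal-dual pair for 'max c^T x s.t. A x <= b, x >= 0' is:
  Dual:  min b^T y  s.t.  A^T y >= c,  y >= 0.

So the dual LP is:
  minimize  11y1 + 8y2 + 15y3 + 38y4
  subject to:
    y1 + y3 + 3y4 >= 1
    y2 + 2y3 + 3y4 >= 3
    y1, y2, y3, y4 >= 0

Solving the primal: x* = (0, 7.5).
  primal value c^T x* = 22.5.
Solving the dual: y* = (0, 0, 1.5, 0).
  dual value b^T y* = 22.5.
Strong duality: c^T x* = b^T y*. Confirmed.

22.5


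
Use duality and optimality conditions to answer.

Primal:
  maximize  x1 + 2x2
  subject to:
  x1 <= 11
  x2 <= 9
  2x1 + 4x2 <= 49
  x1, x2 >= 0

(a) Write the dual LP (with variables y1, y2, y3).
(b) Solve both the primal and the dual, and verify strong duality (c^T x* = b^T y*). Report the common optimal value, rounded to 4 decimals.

The standard primal-dual pair for 'max c^T x s.t. A x <= b, x >= 0' is:
  Dual:  min b^T y  s.t.  A^T y >= c,  y >= 0.

So the dual LP is:
  minimize  11y1 + 9y2 + 49y3
  subject to:
    y1 + 2y3 >= 1
    y2 + 4y3 >= 2
    y1, y2, y3 >= 0

Solving the primal: x* = (6.5, 9).
  primal value c^T x* = 24.5.
Solving the dual: y* = (0, 0, 0.5).
  dual value b^T y* = 24.5.
Strong duality: c^T x* = b^T y*. Confirmed.

24.5


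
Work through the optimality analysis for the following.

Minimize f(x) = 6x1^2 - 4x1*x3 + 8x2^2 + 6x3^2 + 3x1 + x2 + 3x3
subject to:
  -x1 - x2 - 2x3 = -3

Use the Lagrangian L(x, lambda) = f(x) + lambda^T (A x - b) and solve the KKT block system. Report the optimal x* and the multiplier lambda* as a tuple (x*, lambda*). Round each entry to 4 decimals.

Form the Lagrangian:
  L(x, lambda) = (1/2) x^T Q x + c^T x + lambda^T (A x - b)
Stationarity (grad_x L = 0): Q x + c + A^T lambda = 0.
Primal feasibility: A x = b.

This gives the KKT block system:
  [ Q   A^T ] [ x     ]   [-c ]
  [ A    0  ] [ lambda ] = [ b ]

Solving the linear system:
  x*      = (0.622, 0.3363, 1.0208)
  lambda* = (6.381)
  f(x*)   = 12.2039

x* = (0.622, 0.3363, 1.0208), lambda* = (6.381)


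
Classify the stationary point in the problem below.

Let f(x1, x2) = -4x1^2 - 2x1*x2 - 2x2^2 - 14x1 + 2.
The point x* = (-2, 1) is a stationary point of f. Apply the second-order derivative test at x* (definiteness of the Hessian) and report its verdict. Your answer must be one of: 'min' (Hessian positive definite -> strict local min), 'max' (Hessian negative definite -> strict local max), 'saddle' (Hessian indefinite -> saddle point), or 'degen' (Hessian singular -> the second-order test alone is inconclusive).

Compute the Hessian H = grad^2 f:
  H = [[-8, -2], [-2, -4]]
Verify stationarity: grad f(x*) = H x* + g = (0, 0).
Eigenvalues of H: -8.8284, -3.1716.
Both eigenvalues < 0, so H is negative definite -> x* is a strict local max.

max


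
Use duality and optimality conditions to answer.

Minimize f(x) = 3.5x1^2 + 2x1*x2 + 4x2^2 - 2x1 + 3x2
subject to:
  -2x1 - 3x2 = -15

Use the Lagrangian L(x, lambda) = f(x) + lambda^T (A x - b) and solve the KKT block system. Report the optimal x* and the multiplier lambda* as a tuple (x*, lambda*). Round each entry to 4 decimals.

Form the Lagrangian:
  L(x, lambda) = (1/2) x^T Q x + c^T x + lambda^T (A x - b)
Stationarity (grad_x L = 0): Q x + c + A^T lambda = 0.
Primal feasibility: A x = b.

This gives the KKT block system:
  [ Q   A^T ] [ x     ]   [-c ]
  [ A    0  ] [ lambda ] = [ b ]

Solving the linear system:
  x*      = (2.6197, 3.2535)
  lambda* = (11.4225)
  f(x*)   = 87.9296

x* = (2.6197, 3.2535), lambda* = (11.4225)


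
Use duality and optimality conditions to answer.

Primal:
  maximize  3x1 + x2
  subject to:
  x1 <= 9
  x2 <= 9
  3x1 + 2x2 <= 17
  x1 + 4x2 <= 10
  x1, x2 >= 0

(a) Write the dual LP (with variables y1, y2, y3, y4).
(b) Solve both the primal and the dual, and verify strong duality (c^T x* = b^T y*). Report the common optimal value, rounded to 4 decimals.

The standard primal-dual pair for 'max c^T x s.t. A x <= b, x >= 0' is:
  Dual:  min b^T y  s.t.  A^T y >= c,  y >= 0.

So the dual LP is:
  minimize  9y1 + 9y2 + 17y3 + 10y4
  subject to:
    y1 + 3y3 + y4 >= 3
    y2 + 2y3 + 4y4 >= 1
    y1, y2, y3, y4 >= 0

Solving the primal: x* = (5.6667, 0).
  primal value c^T x* = 17.
Solving the dual: y* = (0, 0, 1, 0).
  dual value b^T y* = 17.
Strong duality: c^T x* = b^T y*. Confirmed.

17


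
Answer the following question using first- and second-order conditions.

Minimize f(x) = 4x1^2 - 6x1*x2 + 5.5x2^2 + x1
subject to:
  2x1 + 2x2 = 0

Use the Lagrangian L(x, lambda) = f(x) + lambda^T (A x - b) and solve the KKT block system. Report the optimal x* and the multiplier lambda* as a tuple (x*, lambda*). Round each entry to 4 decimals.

Form the Lagrangian:
  L(x, lambda) = (1/2) x^T Q x + c^T x + lambda^T (A x - b)
Stationarity (grad_x L = 0): Q x + c + A^T lambda = 0.
Primal feasibility: A x = b.

This gives the KKT block system:
  [ Q   A^T ] [ x     ]   [-c ]
  [ A    0  ] [ lambda ] = [ b ]

Solving the linear system:
  x*      = (-0.0323, 0.0323)
  lambda* = (-0.2742)
  f(x*)   = -0.0161

x* = (-0.0323, 0.0323), lambda* = (-0.2742)


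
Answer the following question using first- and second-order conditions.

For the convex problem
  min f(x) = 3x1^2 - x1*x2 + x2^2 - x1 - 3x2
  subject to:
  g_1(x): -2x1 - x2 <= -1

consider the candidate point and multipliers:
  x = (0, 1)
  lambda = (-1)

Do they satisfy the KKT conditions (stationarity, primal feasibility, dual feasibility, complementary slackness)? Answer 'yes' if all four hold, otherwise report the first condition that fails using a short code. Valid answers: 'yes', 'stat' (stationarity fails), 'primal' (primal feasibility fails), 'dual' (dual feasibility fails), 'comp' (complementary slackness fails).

Gradient of f: grad f(x) = Q x + c = (-2, -1)
Constraint values g_i(x) = a_i^T x - b_i:
  g_1((0, 1)) = 0
Stationarity residual: grad f(x) + sum_i lambda_i a_i = (0, 0)
  -> stationarity OK
Primal feasibility (all g_i <= 0): OK
Dual feasibility (all lambda_i >= 0): FAILS
Complementary slackness (lambda_i * g_i(x) = 0 for all i): OK

Verdict: the first failing condition is dual_feasibility -> dual.

dual


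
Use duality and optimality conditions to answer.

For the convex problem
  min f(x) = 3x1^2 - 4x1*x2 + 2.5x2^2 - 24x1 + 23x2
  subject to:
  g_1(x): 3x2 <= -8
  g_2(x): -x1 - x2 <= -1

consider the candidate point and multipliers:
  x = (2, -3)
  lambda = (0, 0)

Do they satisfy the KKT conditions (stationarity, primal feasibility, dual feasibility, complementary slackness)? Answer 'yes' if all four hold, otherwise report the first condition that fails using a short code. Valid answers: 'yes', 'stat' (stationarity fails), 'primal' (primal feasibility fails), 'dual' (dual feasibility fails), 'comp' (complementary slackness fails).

Gradient of f: grad f(x) = Q x + c = (0, 0)
Constraint values g_i(x) = a_i^T x - b_i:
  g_1((2, -3)) = -1
  g_2((2, -3)) = 2
Stationarity residual: grad f(x) + sum_i lambda_i a_i = (0, 0)
  -> stationarity OK
Primal feasibility (all g_i <= 0): FAILS
Dual feasibility (all lambda_i >= 0): OK
Complementary slackness (lambda_i * g_i(x) = 0 for all i): OK

Verdict: the first failing condition is primal_feasibility -> primal.

primal


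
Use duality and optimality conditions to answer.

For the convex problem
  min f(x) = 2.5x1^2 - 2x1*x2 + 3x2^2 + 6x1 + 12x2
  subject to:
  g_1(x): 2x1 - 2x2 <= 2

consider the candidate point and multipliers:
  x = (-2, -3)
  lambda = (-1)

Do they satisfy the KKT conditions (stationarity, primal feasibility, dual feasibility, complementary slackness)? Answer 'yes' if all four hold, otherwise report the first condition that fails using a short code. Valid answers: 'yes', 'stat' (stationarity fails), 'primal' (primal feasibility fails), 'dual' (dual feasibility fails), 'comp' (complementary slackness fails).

Gradient of f: grad f(x) = Q x + c = (2, -2)
Constraint values g_i(x) = a_i^T x - b_i:
  g_1((-2, -3)) = 0
Stationarity residual: grad f(x) + sum_i lambda_i a_i = (0, 0)
  -> stationarity OK
Primal feasibility (all g_i <= 0): OK
Dual feasibility (all lambda_i >= 0): FAILS
Complementary slackness (lambda_i * g_i(x) = 0 for all i): OK

Verdict: the first failing condition is dual_feasibility -> dual.

dual


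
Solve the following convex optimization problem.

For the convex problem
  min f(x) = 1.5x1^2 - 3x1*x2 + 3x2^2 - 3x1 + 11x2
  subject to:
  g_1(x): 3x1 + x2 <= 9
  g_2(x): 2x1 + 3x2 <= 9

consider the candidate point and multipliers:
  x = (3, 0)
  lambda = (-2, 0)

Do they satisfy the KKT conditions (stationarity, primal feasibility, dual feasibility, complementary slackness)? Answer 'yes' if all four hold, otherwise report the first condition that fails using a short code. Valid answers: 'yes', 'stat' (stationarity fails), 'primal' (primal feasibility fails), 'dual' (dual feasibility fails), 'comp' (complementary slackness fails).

Gradient of f: grad f(x) = Q x + c = (6, 2)
Constraint values g_i(x) = a_i^T x - b_i:
  g_1((3, 0)) = 0
  g_2((3, 0)) = -3
Stationarity residual: grad f(x) + sum_i lambda_i a_i = (0, 0)
  -> stationarity OK
Primal feasibility (all g_i <= 0): OK
Dual feasibility (all lambda_i >= 0): FAILS
Complementary slackness (lambda_i * g_i(x) = 0 for all i): OK

Verdict: the first failing condition is dual_feasibility -> dual.

dual


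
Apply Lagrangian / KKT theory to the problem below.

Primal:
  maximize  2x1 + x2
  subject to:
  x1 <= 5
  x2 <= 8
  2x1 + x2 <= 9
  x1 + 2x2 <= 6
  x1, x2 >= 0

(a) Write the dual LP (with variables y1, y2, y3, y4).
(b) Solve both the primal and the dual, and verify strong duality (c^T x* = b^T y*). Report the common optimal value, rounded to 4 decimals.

The standard primal-dual pair for 'max c^T x s.t. A x <= b, x >= 0' is:
  Dual:  min b^T y  s.t.  A^T y >= c,  y >= 0.

So the dual LP is:
  minimize  5y1 + 8y2 + 9y3 + 6y4
  subject to:
    y1 + 2y3 + y4 >= 2
    y2 + y3 + 2y4 >= 1
    y1, y2, y3, y4 >= 0

Solving the primal: x* = (4, 1).
  primal value c^T x* = 9.
Solving the dual: y* = (0, 0, 1, 0).
  dual value b^T y* = 9.
Strong duality: c^T x* = b^T y*. Confirmed.

9


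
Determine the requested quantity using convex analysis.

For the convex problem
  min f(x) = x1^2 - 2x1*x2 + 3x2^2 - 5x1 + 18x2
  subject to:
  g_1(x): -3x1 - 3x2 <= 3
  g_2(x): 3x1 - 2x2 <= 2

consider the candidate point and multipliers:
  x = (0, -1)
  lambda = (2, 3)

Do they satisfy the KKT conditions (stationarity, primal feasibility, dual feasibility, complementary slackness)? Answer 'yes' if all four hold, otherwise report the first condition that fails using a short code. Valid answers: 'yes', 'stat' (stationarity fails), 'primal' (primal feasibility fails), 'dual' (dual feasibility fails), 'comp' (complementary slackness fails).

Gradient of f: grad f(x) = Q x + c = (-3, 12)
Constraint values g_i(x) = a_i^T x - b_i:
  g_1((0, -1)) = 0
  g_2((0, -1)) = 0
Stationarity residual: grad f(x) + sum_i lambda_i a_i = (0, 0)
  -> stationarity OK
Primal feasibility (all g_i <= 0): OK
Dual feasibility (all lambda_i >= 0): OK
Complementary slackness (lambda_i * g_i(x) = 0 for all i): OK

Verdict: yes, KKT holds.

yes


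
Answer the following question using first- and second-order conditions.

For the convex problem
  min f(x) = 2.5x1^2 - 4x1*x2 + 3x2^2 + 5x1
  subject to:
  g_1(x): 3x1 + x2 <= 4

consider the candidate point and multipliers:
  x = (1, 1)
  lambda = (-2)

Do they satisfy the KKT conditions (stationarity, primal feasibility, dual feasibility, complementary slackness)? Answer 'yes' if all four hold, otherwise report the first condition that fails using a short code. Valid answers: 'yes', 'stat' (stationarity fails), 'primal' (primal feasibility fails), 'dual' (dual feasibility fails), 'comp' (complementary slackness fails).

Gradient of f: grad f(x) = Q x + c = (6, 2)
Constraint values g_i(x) = a_i^T x - b_i:
  g_1((1, 1)) = 0
Stationarity residual: grad f(x) + sum_i lambda_i a_i = (0, 0)
  -> stationarity OK
Primal feasibility (all g_i <= 0): OK
Dual feasibility (all lambda_i >= 0): FAILS
Complementary slackness (lambda_i * g_i(x) = 0 for all i): OK

Verdict: the first failing condition is dual_feasibility -> dual.

dual


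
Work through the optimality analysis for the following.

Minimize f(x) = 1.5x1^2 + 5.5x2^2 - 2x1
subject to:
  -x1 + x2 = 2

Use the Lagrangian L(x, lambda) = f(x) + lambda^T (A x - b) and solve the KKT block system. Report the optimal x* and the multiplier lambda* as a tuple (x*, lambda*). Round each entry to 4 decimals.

Form the Lagrangian:
  L(x, lambda) = (1/2) x^T Q x + c^T x + lambda^T (A x - b)
Stationarity (grad_x L = 0): Q x + c + A^T lambda = 0.
Primal feasibility: A x = b.

This gives the KKT block system:
  [ Q   A^T ] [ x     ]   [-c ]
  [ A    0  ] [ lambda ] = [ b ]

Solving the linear system:
  x*      = (-1.4286, 0.5714)
  lambda* = (-6.2857)
  f(x*)   = 7.7143

x* = (-1.4286, 0.5714), lambda* = (-6.2857)


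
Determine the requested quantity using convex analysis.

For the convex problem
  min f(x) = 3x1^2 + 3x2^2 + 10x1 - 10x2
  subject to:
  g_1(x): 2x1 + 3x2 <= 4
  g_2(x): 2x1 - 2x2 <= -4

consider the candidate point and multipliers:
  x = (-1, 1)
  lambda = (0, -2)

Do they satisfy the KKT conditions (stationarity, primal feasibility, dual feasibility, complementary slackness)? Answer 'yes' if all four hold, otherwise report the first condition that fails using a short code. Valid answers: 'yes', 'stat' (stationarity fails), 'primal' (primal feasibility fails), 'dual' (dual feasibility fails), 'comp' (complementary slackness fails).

Gradient of f: grad f(x) = Q x + c = (4, -4)
Constraint values g_i(x) = a_i^T x - b_i:
  g_1((-1, 1)) = -3
  g_2((-1, 1)) = 0
Stationarity residual: grad f(x) + sum_i lambda_i a_i = (0, 0)
  -> stationarity OK
Primal feasibility (all g_i <= 0): OK
Dual feasibility (all lambda_i >= 0): FAILS
Complementary slackness (lambda_i * g_i(x) = 0 for all i): OK

Verdict: the first failing condition is dual_feasibility -> dual.

dual


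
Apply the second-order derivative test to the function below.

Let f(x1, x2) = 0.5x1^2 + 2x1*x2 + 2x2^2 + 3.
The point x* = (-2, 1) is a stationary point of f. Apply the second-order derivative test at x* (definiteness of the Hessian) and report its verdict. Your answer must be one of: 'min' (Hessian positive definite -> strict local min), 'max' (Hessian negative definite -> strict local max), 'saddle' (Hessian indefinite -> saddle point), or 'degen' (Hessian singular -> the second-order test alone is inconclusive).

Compute the Hessian H = grad^2 f:
  H = [[1, 2], [2, 4]]
Verify stationarity: grad f(x*) = H x* + g = (0, 0).
Eigenvalues of H: 0, 5.
H has a zero eigenvalue (singular; positive semidefinite but not definite), so H is neither positive definite, negative definite, nor indefinite. The second-order test alone is inconclusive -> degen.
(Indeed, f is constant along the null direction of H through x*, so x* is not a strict local extremum.)

degen


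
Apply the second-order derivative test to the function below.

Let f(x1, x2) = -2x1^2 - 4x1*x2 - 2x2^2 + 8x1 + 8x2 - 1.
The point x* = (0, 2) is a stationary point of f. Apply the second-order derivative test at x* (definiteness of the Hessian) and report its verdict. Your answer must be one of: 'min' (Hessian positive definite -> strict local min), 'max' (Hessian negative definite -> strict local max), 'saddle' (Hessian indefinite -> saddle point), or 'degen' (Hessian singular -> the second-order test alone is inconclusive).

Compute the Hessian H = grad^2 f:
  H = [[-4, -4], [-4, -4]]
Verify stationarity: grad f(x*) = H x* + g = (0, 0).
Eigenvalues of H: -8, 0.
H has a zero eigenvalue (singular; negative semidefinite but not definite), so H is neither positive definite, negative definite, nor indefinite. The second-order test alone is inconclusive -> degen.
(Indeed, f is constant along the null direction of H through x*, so x* is not a strict local extremum.)

degen


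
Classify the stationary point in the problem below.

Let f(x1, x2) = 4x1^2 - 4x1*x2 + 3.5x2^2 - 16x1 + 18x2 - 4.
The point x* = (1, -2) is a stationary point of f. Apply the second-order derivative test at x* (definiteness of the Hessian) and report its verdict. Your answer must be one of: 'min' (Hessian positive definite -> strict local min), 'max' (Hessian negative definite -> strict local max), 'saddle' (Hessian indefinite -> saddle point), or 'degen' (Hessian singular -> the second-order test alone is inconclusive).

Compute the Hessian H = grad^2 f:
  H = [[8, -4], [-4, 7]]
Verify stationarity: grad f(x*) = H x* + g = (0, 0).
Eigenvalues of H: 3.4689, 11.5311.
Both eigenvalues > 0, so H is positive definite -> x* is a strict local min.

min


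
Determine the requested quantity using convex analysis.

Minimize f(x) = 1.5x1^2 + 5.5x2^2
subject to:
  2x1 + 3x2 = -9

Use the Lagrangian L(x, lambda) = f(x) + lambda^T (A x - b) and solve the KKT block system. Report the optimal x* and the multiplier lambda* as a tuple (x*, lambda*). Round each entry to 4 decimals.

Form the Lagrangian:
  L(x, lambda) = (1/2) x^T Q x + c^T x + lambda^T (A x - b)
Stationarity (grad_x L = 0): Q x + c + A^T lambda = 0.
Primal feasibility: A x = b.

This gives the KKT block system:
  [ Q   A^T ] [ x     ]   [-c ]
  [ A    0  ] [ lambda ] = [ b ]

Solving the linear system:
  x*      = (-2.7887, -1.1408)
  lambda* = (4.1831)
  f(x*)   = 18.8239

x* = (-2.7887, -1.1408), lambda* = (4.1831)


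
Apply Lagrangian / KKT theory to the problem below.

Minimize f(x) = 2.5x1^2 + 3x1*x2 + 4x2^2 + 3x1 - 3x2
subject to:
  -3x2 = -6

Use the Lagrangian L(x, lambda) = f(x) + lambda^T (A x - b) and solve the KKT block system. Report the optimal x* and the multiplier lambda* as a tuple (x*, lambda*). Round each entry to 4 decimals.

Form the Lagrangian:
  L(x, lambda) = (1/2) x^T Q x + c^T x + lambda^T (A x - b)
Stationarity (grad_x L = 0): Q x + c + A^T lambda = 0.
Primal feasibility: A x = b.

This gives the KKT block system:
  [ Q   A^T ] [ x     ]   [-c ]
  [ A    0  ] [ lambda ] = [ b ]

Solving the linear system:
  x*      = (-1.8, 2)
  lambda* = (2.5333)
  f(x*)   = 1.9

x* = (-1.8, 2), lambda* = (2.5333)


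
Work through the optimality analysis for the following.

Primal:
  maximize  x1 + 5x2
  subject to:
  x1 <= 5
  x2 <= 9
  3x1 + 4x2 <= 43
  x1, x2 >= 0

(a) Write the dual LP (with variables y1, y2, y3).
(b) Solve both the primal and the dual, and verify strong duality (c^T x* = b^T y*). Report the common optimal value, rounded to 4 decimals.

The standard primal-dual pair for 'max c^T x s.t. A x <= b, x >= 0' is:
  Dual:  min b^T y  s.t.  A^T y >= c,  y >= 0.

So the dual LP is:
  minimize  5y1 + 9y2 + 43y3
  subject to:
    y1 + 3y3 >= 1
    y2 + 4y3 >= 5
    y1, y2, y3 >= 0

Solving the primal: x* = (2.3333, 9).
  primal value c^T x* = 47.3333.
Solving the dual: y* = (0, 3.6667, 0.3333).
  dual value b^T y* = 47.3333.
Strong duality: c^T x* = b^T y*. Confirmed.

47.3333


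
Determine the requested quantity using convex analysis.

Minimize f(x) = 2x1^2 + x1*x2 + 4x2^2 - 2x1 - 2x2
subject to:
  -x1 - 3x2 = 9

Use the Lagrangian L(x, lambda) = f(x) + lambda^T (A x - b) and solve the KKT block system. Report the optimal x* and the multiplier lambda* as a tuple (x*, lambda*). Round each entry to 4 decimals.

Form the Lagrangian:
  L(x, lambda) = (1/2) x^T Q x + c^T x + lambda^T (A x - b)
Stationarity (grad_x L = 0): Q x + c + A^T lambda = 0.
Primal feasibility: A x = b.

This gives the KKT block system:
  [ Q   A^T ] [ x     ]   [-c ]
  [ A    0  ] [ lambda ] = [ b ]

Solving the linear system:
  x*      = (-0.8684, -2.7105)
  lambda* = (-8.1842)
  f(x*)   = 40.4079

x* = (-0.8684, -2.7105), lambda* = (-8.1842)


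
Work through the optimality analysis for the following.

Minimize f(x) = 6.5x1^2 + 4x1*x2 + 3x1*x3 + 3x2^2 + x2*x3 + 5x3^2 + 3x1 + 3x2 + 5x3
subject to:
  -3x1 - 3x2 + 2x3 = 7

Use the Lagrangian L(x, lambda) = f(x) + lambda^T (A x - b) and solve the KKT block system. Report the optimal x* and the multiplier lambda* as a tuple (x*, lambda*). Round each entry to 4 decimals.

Form the Lagrangian:
  L(x, lambda) = (1/2) x^T Q x + c^T x + lambda^T (A x - b)
Stationarity (grad_x L = 0): Q x + c + A^T lambda = 0.
Primal feasibility: A x = b.

This gives the KKT block system:
  [ Q   A^T ] [ x     ]   [-c ]
  [ A    0  ] [ lambda ] = [ b ]

Solving the linear system:
  x*      = (-0.4457, -1.6512, 0.3546)
  lambda* = (-2.7786)
  f(x*)   = 7.466

x* = (-0.4457, -1.6512, 0.3546), lambda* = (-2.7786)


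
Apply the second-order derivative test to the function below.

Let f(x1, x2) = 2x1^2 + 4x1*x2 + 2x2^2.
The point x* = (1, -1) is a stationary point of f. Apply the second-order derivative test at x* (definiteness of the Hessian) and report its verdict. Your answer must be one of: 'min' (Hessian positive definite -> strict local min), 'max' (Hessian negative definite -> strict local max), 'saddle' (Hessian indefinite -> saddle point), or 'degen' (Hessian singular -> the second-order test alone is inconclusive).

Compute the Hessian H = grad^2 f:
  H = [[4, 4], [4, 4]]
Verify stationarity: grad f(x*) = H x* + g = (0, 0).
Eigenvalues of H: 0, 8.
H has a zero eigenvalue (singular; positive semidefinite but not definite), so H is neither positive definite, negative definite, nor indefinite. The second-order test alone is inconclusive -> degen.
(Indeed, f is constant along the null direction of H through x*, so x* is not a strict local extremum.)

degen


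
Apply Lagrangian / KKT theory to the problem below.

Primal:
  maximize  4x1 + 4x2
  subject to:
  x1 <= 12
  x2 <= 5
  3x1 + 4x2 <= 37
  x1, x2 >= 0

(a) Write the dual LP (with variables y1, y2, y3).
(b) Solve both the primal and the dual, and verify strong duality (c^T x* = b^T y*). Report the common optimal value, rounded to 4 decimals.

The standard primal-dual pair for 'max c^T x s.t. A x <= b, x >= 0' is:
  Dual:  min b^T y  s.t.  A^T y >= c,  y >= 0.

So the dual LP is:
  minimize  12y1 + 5y2 + 37y3
  subject to:
    y1 + 3y3 >= 4
    y2 + 4y3 >= 4
    y1, y2, y3 >= 0

Solving the primal: x* = (12, 0.25).
  primal value c^T x* = 49.
Solving the dual: y* = (1, 0, 1).
  dual value b^T y* = 49.
Strong duality: c^T x* = b^T y*. Confirmed.

49


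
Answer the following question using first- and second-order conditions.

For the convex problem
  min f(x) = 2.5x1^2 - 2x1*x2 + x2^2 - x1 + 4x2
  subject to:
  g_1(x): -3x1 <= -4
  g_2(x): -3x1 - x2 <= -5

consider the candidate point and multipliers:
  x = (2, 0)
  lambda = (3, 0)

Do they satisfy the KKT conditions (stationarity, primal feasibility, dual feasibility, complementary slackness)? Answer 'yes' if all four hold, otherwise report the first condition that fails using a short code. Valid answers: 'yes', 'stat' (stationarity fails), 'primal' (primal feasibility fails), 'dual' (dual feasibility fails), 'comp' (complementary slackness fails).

Gradient of f: grad f(x) = Q x + c = (9, 0)
Constraint values g_i(x) = a_i^T x - b_i:
  g_1((2, 0)) = -2
  g_2((2, 0)) = -1
Stationarity residual: grad f(x) + sum_i lambda_i a_i = (0, 0)
  -> stationarity OK
Primal feasibility (all g_i <= 0): OK
Dual feasibility (all lambda_i >= 0): OK
Complementary slackness (lambda_i * g_i(x) = 0 for all i): FAILS

Verdict: the first failing condition is complementary_slackness -> comp.

comp


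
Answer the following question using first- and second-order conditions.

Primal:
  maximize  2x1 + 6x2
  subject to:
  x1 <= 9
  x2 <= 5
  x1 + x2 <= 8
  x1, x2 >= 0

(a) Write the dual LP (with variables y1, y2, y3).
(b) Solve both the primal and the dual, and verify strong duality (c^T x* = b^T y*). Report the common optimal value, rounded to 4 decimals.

The standard primal-dual pair for 'max c^T x s.t. A x <= b, x >= 0' is:
  Dual:  min b^T y  s.t.  A^T y >= c,  y >= 0.

So the dual LP is:
  minimize  9y1 + 5y2 + 8y3
  subject to:
    y1 + y3 >= 2
    y2 + y3 >= 6
    y1, y2, y3 >= 0

Solving the primal: x* = (3, 5).
  primal value c^T x* = 36.
Solving the dual: y* = (0, 4, 2).
  dual value b^T y* = 36.
Strong duality: c^T x* = b^T y*. Confirmed.

36
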